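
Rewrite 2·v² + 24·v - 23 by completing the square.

2·v² + 24·v - 23
= 2(v² + 12·v) - 23    [factor out 2 from the v-terms]
= 2(v² + 12·v + 36 - 36) - 23    [add and subtract 36 inside the bracket]
= 2(v + 6)² - 72 - 23    [perfect-square identity]
= 2(v + 6)² - 95    [combine constants]

2(v + 6)² - 95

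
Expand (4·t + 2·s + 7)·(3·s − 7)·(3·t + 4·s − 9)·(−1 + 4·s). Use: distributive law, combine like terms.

−372·s·t^2 + 144·s^2·t^2 − 862·s^2·t + 264·s^3·t + 619·s·t + 84·t^2 − 105·t − 128·s^3 + 96·s^4 − 1010·s^2 + 2023·s − 441

(4·t + 2·s + 7)·(3·s − 7)·(3·t + 4·s − 9)·(−1 + 4·s)
= (12·s·t − 28·t + 6·s^2 − 14·s + 21·s − 49)·(3·t + 4·s − 9)·(−1 + 4·s)    [distributive law]
= (12·s·t − 28·t + 6·s^2 + 7·s − 49)·(3·t + 4·s − 9)·(−1 + 4·s)    [combine like terms]
= (36·s·t^2 + 48·s^2·t − 108·s·t − 84·t^2 − 112·s·t + 252·t + 18·s^2·t + 24·s^3 − 54·s^2 + 21·s·t + 28·s^2 − 63·s − 147·t − 196·s + 441)·(−1 + 4·s)    [distributive law]
= (36·s·t^2 + 66·s^2·t − 199·s·t − 84·t^2 + 105·t + 24·s^3 − 26·s^2 − 259·s + 441)·(−1 + 4·s)    [combine like terms]
= −36·s·t^2 + 144·s^2·t^2 − 66·s^2·t + 264·s^3·t + 199·s·t − 796·s^2·t + 84·t^2 − 336·s·t^2 − 105·t + 420·s·t − 24·s^3 + 96·s^4 + 26·s^2 − 104·s^3 + 259·s − 1036·s^2 − 441 + 1764·s    [distributive law]
= −372·s·t^2 + 144·s^2·t^2 − 862·s^2·t + 264·s^3·t + 619·s·t + 84·t^2 − 105·t − 128·s^3 + 96·s^4 − 1010·s^2 + 2023·s − 441    [combine like terms]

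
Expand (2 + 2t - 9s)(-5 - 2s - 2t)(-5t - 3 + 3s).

92t + 30 - 153s - 289st + 69s^2 + 82t^2 - 82st^2 - 48s^2t + 20t^3 + 54s^3

(2 + 2t - 9s)(-5 - 2s - 2t)(-5t - 3 + 3s)
= (-10 - 4s - 4t - 10t - 4st - 4t^2 + 45s + 18s^2 + 18st)(-5t - 3 + 3s)    [distributive law]
= (-10 + 41s - 14t + 14st - 4t^2 + 18s^2)(-5t - 3 + 3s)    [combine like terms]
= 50t + 30 - 30s - 205st - 123s + 123s^2 + 70t^2 + 42t - 42st - 70st^2 - 42st + 42s^2t + 20t^3 + 12t^2 - 12st^2 - 90s^2t - 54s^2 + 54s^3    [distributive law]
= 92t + 30 - 153s - 289st + 69s^2 + 82t^2 - 82st^2 - 48s^2t + 20t^3 + 54s^3    [combine like terms]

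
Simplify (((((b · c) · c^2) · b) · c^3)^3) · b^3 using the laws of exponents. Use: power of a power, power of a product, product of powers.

(((((b · c) · c^2) · b) · c^3)^3) · b^3
= (((((b · c) · c^2) · b)^3) · ((c^3)^3)) · b^3    [power of a product]
= (((((b · c) · c^2)^3) · (b^3)) · ((c^3)^3)) · b^3    [power of a product]
= (((((b · c)^3) · ((c^2)^3)) · (b^3)) · ((c^3)^3)) · b^3    [power of a product]
= (((((b^3) · (c^3)) · ((c^2)^3)) · (b^3)) · ((c^3)^3)) · b^3    [power of a product]
= ((((b^3 · c^3) · c^6) · (b^3)) · ((c^3)^3)) · b^3    [power of a power]
= ((((b^3 · c^3) · c^6) · b^3) · c^9) · b^3    [power of a power]
= b^9c^18    [product of powers]

b^9c^18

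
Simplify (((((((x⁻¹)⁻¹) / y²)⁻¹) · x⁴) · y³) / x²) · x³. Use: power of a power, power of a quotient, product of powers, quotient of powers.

(((((((x⁻¹)⁻¹) / y²)⁻¹) · x⁴) · y³) / x²) · x³
= (((((((x⁻¹)⁻¹)⁻¹) / ((y²)⁻¹)) · x⁴) · y³) / x²) · x³    [power of a quotient]
= ((((((x⁻¹)¹) / ((y²)⁻¹)) · x⁴) · y³) / x²) · x³    [power of a power]
= ((((x⁻¹ / ((y²)⁻¹)) · x⁴) · y³) / x²) · x³    [power of a power]
= ((((x⁻¹ / y⁻²) · x⁴) · y³) / x²) · x³    [power of a power]
= x⁴y⁵    [quotient of powers; product of powers]

x⁴y⁵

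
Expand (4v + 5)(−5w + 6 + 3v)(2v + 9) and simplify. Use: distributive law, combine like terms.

(4v + 5)(−5w + 6 + 3v)(2v + 9)
= (−20vw + 24v + 12v^2 − 25w + 30 + 15v)(2v + 9)    [distributive law]
= (−20vw + 39v + 12v^2 − 25w + 30)(2v + 9)    [combine like terms]
= −40v^2w − 180vw + 78v^2 + 351v + 24v^3 + 108v^2 − 50vw − 225w + 60v + 270    [distributive law]
= −40v^2w − 230vw + 186v^2 + 411v + 24v^3 − 225w + 270    [combine like terms]

−40v^2w − 230vw + 186v^2 + 411v + 24v^3 − 225w + 270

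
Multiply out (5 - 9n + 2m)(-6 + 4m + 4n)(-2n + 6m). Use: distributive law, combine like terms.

(5 - 9n + 2m)(-6 + 4m + 4n)(-2n + 6m)
= (-30 + 20m + 20n + 54n - 36mn - 36n^2 - 12m + 8m^2 + 8mn)(-2n + 6m)    [distributive law]
= (-30 + 8m + 74n - 28mn - 36n^2 + 8m^2)(-2n + 6m)    [combine like terms]
= 60n - 180m - 16mn + 48m^2 - 148n^2 + 444mn + 56mn^2 - 168m^2n + 72n^3 - 216mn^2 - 16m^2n + 48m^3    [distributive law]
= 60n - 180m + 428mn + 48m^2 - 148n^2 - 160mn^2 - 184m^2n + 72n^3 + 48m^3    [combine like terms]

60n - 180m + 428mn + 48m^2 - 148n^2 - 160mn^2 - 184m^2n + 72n^3 + 48m^3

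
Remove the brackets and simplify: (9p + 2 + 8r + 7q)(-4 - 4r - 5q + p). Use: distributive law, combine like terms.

(9p + 2 + 8r + 7q)(-4 - 4r - 5q + p)
= -36p - 36pr - 45pq + 9p^2 - 8 - 8r - 10q + 2p - 32r - 32r^2 - 40qr + 8pr - 28q - 28qr - 35q^2 + 7pq    [distributive law]
= -34p - 28pr - 38pq + 9p^2 - 8 - 40r - 38q - 32r^2 - 68qr - 35q^2    [combine like terms]

-34p - 28pr - 38pq + 9p^2 - 8 - 40r - 38q - 32r^2 - 68qr - 35q^2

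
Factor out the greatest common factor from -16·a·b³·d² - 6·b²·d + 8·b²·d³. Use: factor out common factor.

-16·a·b³·d² - 6·b²·d + 8·b²·d³
= 2(-8·a·b³·d² - 3·b²·d + 4·b²·d³)    [factor out 2]
= 2·b²·d(-8·a·b·d - 3 + 4·d²)    [factor out b²·d]

2·b²·d(-8·a·b·d - 3 + 4·d²)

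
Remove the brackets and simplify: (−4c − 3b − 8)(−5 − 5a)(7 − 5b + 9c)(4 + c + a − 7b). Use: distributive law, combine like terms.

2280c + 1220c^2 + 2780ac − 3455bc − 1225bc^2 − 3420abc − 320b^2c + 180c^3 + 1400ac^2 + 500a^2c − 1225abc^2 + 35a^2bc − 320ab^2c + 180ac^3 + 180a^2c^2 − 2340b − 2435ab + 365b^2 + 290ab^2 + 525b^3 − 95a^2b − 75a^2b^2 + 525ab^3 + 1120 + 1400a + 280a^2

(−4c − 3b − 8)(−5 − 5a)(7 − 5b + 9c)(4 + c + a − 7b)
= (20c + 20ac + 15b + 15ab + 40 + 40a)(7 − 5b + 9c)(4 + c + a − 7b)    [distributive law]
= (140c − 100bc + 180c^2 + 140ac − 100abc + 180ac^2 + 105b − 75b^2 + 135bc + 105ab − 75ab^2 + 135abc + 280 − 200b + 360c + 280a − 200ab + 360ac)(4 + c + a − 7b)    [distributive law]
= (500c + 35bc + 180c^2 + 500ac + 35abc + 180ac^2 − 95b − 75b^2 − 95ab − 75ab^2 + 280 + 280a)(4 + c + a − 7b)    [combine like terms]
= 2000c + 500c^2 + 500ac − 3500bc + 140bc + 35bc^2 + 35abc − 245b^2c + 720c^2 + 180c^3 + 180ac^2 − 1260bc^2 + 2000ac + 500ac^2 + 500a^2c − 3500abc + 140abc + 35abc^2 + 35a^2bc − 245ab^2c + 720ac^2 + 180ac^3 + 180a^2c^2 − 1260abc^2 − 380b − 95bc − 95ab + 665b^2 − 300b^2 − 75b^2c − 75ab^2 + 525b^3 − 380ab − 95abc − 95a^2b + 665ab^2 − 300ab^2 − 75ab^2c − 75a^2b^2 + 525ab^3 + 1120 + 280c + 280a − 1960b + 1120a + 280ac + 280a^2 − 1960ab    [distributive law]
= 2280c + 1220c^2 + 2780ac − 3455bc − 1225bc^2 − 3420abc − 320b^2c + 180c^3 + 1400ac^2 + 500a^2c − 1225abc^2 + 35a^2bc − 320ab^2c + 180ac^3 + 180a^2c^2 − 2340b − 2435ab + 365b^2 + 290ab^2 + 525b^3 − 95a^2b − 75a^2b^2 + 525ab^3 + 1120 + 1400a + 280a^2    [combine like terms]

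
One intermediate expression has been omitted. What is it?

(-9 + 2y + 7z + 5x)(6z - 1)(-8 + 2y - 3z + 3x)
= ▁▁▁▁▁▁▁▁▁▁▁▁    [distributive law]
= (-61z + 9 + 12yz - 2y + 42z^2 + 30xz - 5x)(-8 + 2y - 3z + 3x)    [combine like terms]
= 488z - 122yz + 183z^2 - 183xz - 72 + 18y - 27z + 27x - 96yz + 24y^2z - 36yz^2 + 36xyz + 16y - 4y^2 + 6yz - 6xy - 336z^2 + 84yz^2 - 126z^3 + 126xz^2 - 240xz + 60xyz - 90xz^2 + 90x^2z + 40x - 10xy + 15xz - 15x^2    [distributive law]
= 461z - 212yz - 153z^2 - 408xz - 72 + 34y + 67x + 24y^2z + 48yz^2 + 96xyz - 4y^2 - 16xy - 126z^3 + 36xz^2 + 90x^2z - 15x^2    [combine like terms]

After distributive law, the bracketed line is:

(-54z + 9 + 12yz - 2y + 42z^2 - 7z + 30xz - 5x)(-8 + 2y - 3z + 3x)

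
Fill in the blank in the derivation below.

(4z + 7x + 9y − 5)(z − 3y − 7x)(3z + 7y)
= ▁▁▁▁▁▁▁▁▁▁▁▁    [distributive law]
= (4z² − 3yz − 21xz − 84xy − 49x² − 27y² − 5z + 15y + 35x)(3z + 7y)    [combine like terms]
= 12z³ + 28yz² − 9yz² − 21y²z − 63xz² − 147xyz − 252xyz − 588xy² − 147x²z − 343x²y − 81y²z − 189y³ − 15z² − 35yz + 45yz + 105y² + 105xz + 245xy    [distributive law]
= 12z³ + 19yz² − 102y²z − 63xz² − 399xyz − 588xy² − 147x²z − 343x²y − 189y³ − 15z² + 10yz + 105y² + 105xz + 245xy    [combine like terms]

After distributive law, the bracketed line is:

(4z² − 12yz − 28xz + 7xz − 21xy − 49x² + 9yz − 27y² − 63xy − 5z + 15y + 35x)(3z + 7y)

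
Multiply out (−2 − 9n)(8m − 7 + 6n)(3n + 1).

(−2 − 9n)(8m − 7 + 6n)(3n + 1)
= (−16m + 14 − 12n − 72mn + 63n − 54n²)(3n + 1)    [distributive law]
= (−16m + 14 + 51n − 72mn − 54n²)(3n + 1)    [combine like terms]
= −48mn − 16m + 42n + 14 + 153n² + 51n − 216mn² − 72mn − 162n³ − 54n²    [distributive law]
= −120mn − 16m + 93n + 14 + 99n² − 216mn² − 162n³    [combine like terms]

−120mn − 16m + 93n + 14 + 99n² − 216mn² − 162n³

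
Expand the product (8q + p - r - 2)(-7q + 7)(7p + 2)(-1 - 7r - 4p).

840pq^2 + 2744pq^2r + 1568p^2q^2 + 112q^2 + 784q^2r - 1036pq - 3437pqr - 1855p^2q - 140q - 994qr + 147p^2qr + 196p^3q + 287p^2 - 147p^2r - 196p^3 + 196p + 693pr - 343pqr^2 - 98qr^2 + 343pr^2 + 210r + 98r^2 + 28

(8q + p - r - 2)(-7q + 7)(7p + 2)(-1 - 7r - 4p)
= (-56q^2 + 56q - 7pq + 7p + 7qr - 7r + 14q - 14)(7p + 2)(-1 - 7r - 4p)    [distributive law]
= (-56q^2 + 70q - 7pq + 7p + 7qr - 7r - 14)(7p + 2)(-1 - 7r - 4p)    [combine like terms]
= (-392pq^2 - 112q^2 + 490pq + 140q - 49p^2q - 14pq + 49p^2 + 14p + 49pqr + 14qr - 49pr - 14r - 98p - 28)(-1 - 7r - 4p)    [distributive law]
= (-392pq^2 - 112q^2 + 476pq + 140q - 49p^2q + 49p^2 - 84p + 49pqr + 14qr - 49pr - 14r - 28)(-1 - 7r - 4p)    [combine like terms]
= 392pq^2 + 2744pq^2r + 1568p^2q^2 + 112q^2 + 784q^2r + 448pq^2 - 476pq - 3332pqr - 1904p^2q - 140q - 980qr - 560pq + 49p^2q + 343p^2qr + 196p^3q - 49p^2 - 343p^2r - 196p^3 + 84p + 588pr + 336p^2 - 49pqr - 343pqr^2 - 196p^2qr - 14qr - 98qr^2 - 56pqr + 49pr + 343pr^2 + 196p^2r + 14r + 98r^2 + 56pr + 28 + 196r + 112p    [distributive law]
= 840pq^2 + 2744pq^2r + 1568p^2q^2 + 112q^2 + 784q^2r - 1036pq - 3437pqr - 1855p^2q - 140q - 994qr + 147p^2qr + 196p^3q + 287p^2 - 147p^2r - 196p^3 + 196p + 693pr - 343pqr^2 - 98qr^2 + 343pr^2 + 210r + 98r^2 + 28    [combine like terms]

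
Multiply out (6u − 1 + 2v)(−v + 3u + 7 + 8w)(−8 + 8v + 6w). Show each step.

(6u − 1 + 2v)(−v + 3u + 7 + 8w)(−8 + 8v + 6w)
= (−6uv + 18u^2 + 42u + 48uw + v − 3u − 7 − 8w − 2v^2 + 6uv + 14v + 16vw)(−8 + 8v + 6w)    [distributive law]
= (18u^2 + 39u + 48uw + 15v − 7 − 8w − 2v^2 + 16vw)(−8 + 8v + 6w)    [combine like terms]
= −144u^2 + 144u^2v + 108u^2w − 312u + 312uv + 234uw − 384uw + 384uvw + 288uw^2 − 120v + 120v^2 + 90vw + 56 − 56v − 42w + 64w − 64vw − 48w^2 + 16v^2 − 16v^3 − 12v^2w − 128vw + 128v^2w + 96vw^2    [distributive law]
= −144u^2 + 144u^2v + 108u^2w − 312u + 312uv − 150uw + 384uvw + 288uw^2 − 176v + 136v^2 − 102vw + 56 + 22w − 48w^2 − 16v^3 + 116v^2w + 96vw^2    [combine like terms]

−144u^2 + 144u^2v + 108u^2w − 312u + 312uv − 150uw + 384uvw + 288uw^2 − 176v + 136v^2 − 102vw + 56 + 22w − 48w^2 − 16v^3 + 116v^2w + 96vw^2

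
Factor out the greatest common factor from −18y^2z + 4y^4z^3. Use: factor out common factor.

−18y^2z + 4y^4z^3
= 2(−9y^2z + 2y^4z^3)    [factor out 2]
= 2y^2z(−9 + 2y^2z^2)    [factor out y^2z]

2y^2z(−9 + 2y^2z^2)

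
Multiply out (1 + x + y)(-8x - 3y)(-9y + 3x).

(1 + x + y)(-8x - 3y)(-9y + 3x)
= (-8x - 3y - 8x² - 3xy - 8xy - 3y²)(-9y + 3x)    [distributive law]
= (-8x - 3y - 8x² - 11xy - 3y²)(-9y + 3x)    [combine like terms]
= 72xy - 24x² + 27y² - 9xy + 72x²y - 24x³ + 99xy² - 33x²y + 27y³ - 9xy²    [distributive law]
= 63xy - 24x² + 27y² + 39x²y - 24x³ + 90xy² + 27y³    [combine like terms]

63xy - 24x² + 27y² + 39x²y - 24x³ + 90xy² + 27y³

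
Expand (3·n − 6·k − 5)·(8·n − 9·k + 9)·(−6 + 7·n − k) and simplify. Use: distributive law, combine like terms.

(3·n − 6·k − 5)·(8·n − 9·k + 9)·(−6 + 7·n − k)
= (24·n^2 − 27·k·n + 27·n − 48·k·n + 54·k^2 − 54·k − 40·n + 45·k − 45)·(−6 + 7·n − k)    [distributive law]
= (24·n^2 − 75·k·n − 13·n + 54·k^2 − 9·k − 45)·(−6 + 7·n − k)    [combine like terms]
= −144·n^2 + 168·n^3 − 24·k·n^2 + 450·k·n − 525·k·n^2 + 75·k^2·n + 78·n − 91·n^2 + 13·k·n − 324·k^2 + 378·k^2·n − 54·k^3 + 54·k − 63·k·n + 9·k^2 + 270 − 315·n + 45·k    [distributive law]
= −235·n^2 + 168·n^3 − 549·k·n^2 + 400·k·n + 453·k^2·n − 237·n − 315·k^2 − 54·k^3 + 99·k + 270    [combine like terms]

−235·n^2 + 168·n^3 − 549·k·n^2 + 400·k·n + 453·k^2·n − 237·n − 315·k^2 − 54·k^3 + 99·k + 270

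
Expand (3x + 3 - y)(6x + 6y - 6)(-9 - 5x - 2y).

(3x + 3 - y)(6x + 6y - 6)(-9 - 5x - 2y)
= (18x^2 + 18xy - 18x + 18x + 18y - 18 - 6xy - 6y^2 + 6y)(-9 - 5x - 2y)    [distributive law]
= (18x^2 + 12xy + 24y - 18 - 6y^2)(-9 - 5x - 2y)    [combine like terms]
= -162x^2 - 90x^3 - 36x^2y - 108xy - 60x^2y - 24xy^2 - 216y - 120xy - 48y^2 + 162 + 90x + 36y + 54y^2 + 30xy^2 + 12y^3    [distributive law]
= -162x^2 - 90x^3 - 96x^2y - 228xy + 6xy^2 - 180y + 6y^2 + 162 + 90x + 12y^3    [combine like terms]

-162x^2 - 90x^3 - 96x^2y - 228xy + 6xy^2 - 180y + 6y^2 + 162 + 90x + 12y^3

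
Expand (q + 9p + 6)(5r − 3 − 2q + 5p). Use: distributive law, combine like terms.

5qr − 15q − 2q² − 13pq + 45pr + 3p + 45p² + 30r − 18

(q + 9p + 6)(5r − 3 − 2q + 5p)
= 5qr − 3q − 2q² + 5pq + 45pr − 27p − 18pq + 45p² + 30r − 18 − 12q + 30p    [distributive law]
= 5qr − 15q − 2q² − 13pq + 45pr + 3p + 45p² + 30r − 18    [combine like terms]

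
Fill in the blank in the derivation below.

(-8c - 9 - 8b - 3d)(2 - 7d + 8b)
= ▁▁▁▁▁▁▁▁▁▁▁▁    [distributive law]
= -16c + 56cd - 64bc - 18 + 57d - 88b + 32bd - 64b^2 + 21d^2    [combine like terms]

After distributive law, the bracketed line is:

-16c + 56cd - 64bc - 18 + 63d - 72b - 16b + 56bd - 64b^2 - 6d + 21d^2 - 24bd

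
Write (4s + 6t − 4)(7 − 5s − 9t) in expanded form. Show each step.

(4s + 6t − 4)(7 − 5s − 9t)
= 28s − 20s^2 − 36st + 42t − 30st − 54t^2 − 28 + 20s + 36t    [distributive law]
= 48s − 20s^2 − 66st + 78t − 54t^2 − 28    [combine like terms]

48s − 20s^2 − 66st + 78t − 54t^2 − 28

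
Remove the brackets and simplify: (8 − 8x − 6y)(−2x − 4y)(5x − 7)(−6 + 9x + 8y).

2160x² − 2208x³ − 7068x²y − 672x + 5720xy − 5976xy² − 1344y + 2800y² + 720x⁴ + 2620x³y + 2840x²y² + 960xy³ − 1344y³

(8 − 8x − 6y)(−2x − 4y)(5x − 7)(−6 + 9x + 8y)
= (−16x − 32y + 16x² + 32xy + 12xy + 24y²)(5x − 7)(−6 + 9x + 8y)    [distributive law]
= (−16x − 32y + 16x² + 44xy + 24y²)(5x − 7)(−6 + 9x + 8y)    [combine like terms]
= (−80x² + 112x − 160xy + 224y + 80x³ − 112x² + 220x²y − 308xy + 120xy² − 168y²)(−6 + 9x + 8y)    [distributive law]
= (−192x² + 112x − 468xy + 224y + 80x³ + 220x²y + 120xy² − 168y²)(−6 + 9x + 8y)    [combine like terms]
= 1152x² − 1728x³ − 1536x²y − 672x + 1008x² + 896xy + 2808xy − 4212x²y − 3744xy² − 1344y + 2016xy + 1792y² − 480x³ + 720x⁴ + 640x³y − 1320x²y + 1980x³y + 1760x²y² − 720xy² + 1080x²y² + 960xy³ + 1008y² − 1512xy² − 1344y³    [distributive law]
= 2160x² − 2208x³ − 7068x²y − 672x + 5720xy − 5976xy² − 1344y + 2800y² + 720x⁴ + 2620x³y + 2840x²y² + 960xy³ − 1344y³    [combine like terms]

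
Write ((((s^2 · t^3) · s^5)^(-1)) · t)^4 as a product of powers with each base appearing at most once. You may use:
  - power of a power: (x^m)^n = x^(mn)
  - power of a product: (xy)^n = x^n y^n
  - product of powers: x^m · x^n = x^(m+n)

((((s^2 · t^3) · s^5)^(-1)) · t)^4
= ((((s^2 · t^3) · s^5)^(-1))^4) · (t^4)    [power of a product]
= (((s^2 · t^3) · s^5)^(-4)) · (t^4)    [power of a power]
= (((s^2 · t^3)^(-4)) · ((s^5)^(-4))) · (t^4)    [power of a product]
= ((((s^2)^(-4)) · ((t^3)^(-4))) · ((s^5)^(-4))) · (t^4)    [power of a product]
= ((s^(-8) · ((t^3)^(-4))) · ((s^5)^(-4))) · (t^4)    [power of a power]
= ((s^(-8) · t^(-12)) · ((s^5)^(-4))) · (t^4)    [power of a power]
= ((s^(-8) · t^(-12)) · s^(-20)) · (t^4)    [power of a power]
= s^(-28)t^(-8)    [product of powers]

s^(-28)t^(-8)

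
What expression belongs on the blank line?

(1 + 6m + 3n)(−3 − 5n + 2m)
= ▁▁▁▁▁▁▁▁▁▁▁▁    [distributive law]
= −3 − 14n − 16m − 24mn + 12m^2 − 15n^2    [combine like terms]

By distributive law:

−3 − 5n + 2m − 18m − 30mn + 12m^2 − 9n − 15n^2 + 6mn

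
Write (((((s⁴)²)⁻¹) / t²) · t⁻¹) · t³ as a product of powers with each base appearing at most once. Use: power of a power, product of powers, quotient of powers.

(((((s⁴)²)⁻¹) / t²) · t⁻¹) · t³
= ((((s⁴)⁻²) / t²) · t⁻¹) · t³    [power of a power]
= ((s⁻⁸ / t²) · t⁻¹) · t³    [power of a power]
= s⁻⁸    [quotient of powers; product of powers]

s⁻⁸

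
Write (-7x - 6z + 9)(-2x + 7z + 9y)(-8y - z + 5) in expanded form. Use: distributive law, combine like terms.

(-7x - 6z + 9)(-2x + 7z + 9y)(-8y - z + 5)
= (14x^2 - 49xz - 63xy + 12xz - 42z^2 - 54yz - 18x + 63z + 81y)(-8y - z + 5)    [distributive law]
= (14x^2 - 37xz - 63xy - 42z^2 - 54yz - 18x + 63z + 81y)(-8y - z + 5)    [combine like terms]
= -112x^2y - 14x^2z + 70x^2 + 296xyz + 37xz^2 - 185xz + 504xy^2 + 63xyz - 315xy + 336yz^2 + 42z^3 - 210z^2 + 432y^2z + 54yz^2 - 270yz + 144xy + 18xz - 90x - 504yz - 63z^2 + 315z - 648y^2 - 81yz + 405y    [distributive law]
= -112x^2y - 14x^2z + 70x^2 + 359xyz + 37xz^2 - 167xz + 504xy^2 - 171xy + 390yz^2 + 42z^3 - 273z^2 + 432y^2z - 855yz - 90x + 315z - 648y^2 + 405y    [combine like terms]

-112x^2y - 14x^2z + 70x^2 + 359xyz + 37xz^2 - 167xz + 504xy^2 - 171xy + 390yz^2 + 42z^3 - 273z^2 + 432y^2z - 855yz - 90x + 315z - 648y^2 + 405y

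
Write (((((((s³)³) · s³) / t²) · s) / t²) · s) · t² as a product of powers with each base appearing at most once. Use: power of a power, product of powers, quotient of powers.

s¹⁴t⁻²

(((((((s³)³) · s³) / t²) · s) / t²) · s) · t²
= (((((s⁹ · s³) / t²) · s) / t²) · s) · t²    [power of a power]
= ((((s¹² / t²) · s) / t²) · s) · t²    [product of powers]
= s¹⁴t⁻²    [quotient of powers; product of powers]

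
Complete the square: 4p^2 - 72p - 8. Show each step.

4p^2 - 72p - 8
= 4(p^2 - 18p) - 8    [factor out 4 from the p-terms]
= 4(p^2 - 18p + 81 - 81) - 8    [add and subtract 81 inside the bracket]
= 4(p - 9)^2 - 324 - 8    [perfect-square identity]
= 4(p - 9)^2 - 332    [combine constants]

4(p - 9)^2 - 332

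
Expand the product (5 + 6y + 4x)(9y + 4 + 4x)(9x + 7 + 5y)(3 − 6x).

(5 + 6y + 4x)(9y + 4 + 4x)(9x + 7 + 5y)(3 − 6x)
= (45y + 20 + 20x + 54y² + 24y + 24xy + 36xy + 16x + 16x²)(9x + 7 + 5y)(3 − 6x)    [distributive law]
= (69y + 20 + 36x + 54y² + 60xy + 16x²)(9x + 7 + 5y)(3 − 6x)    [combine like terms]
= (621xy + 483y + 345y² + 180x + 140 + 100y + 324x² + 252x + 180xy + 486xy² + 378y² + 270y³ + 540x²y + 420xy + 300xy² + 144x³ + 112x² + 80x²y)(3 − 6x)    [distributive law]
= (1221xy + 583y + 723y² + 432x + 140 + 436x² + 786xy² + 270y³ + 620x²y + 144x³)(3 − 6x)    [combine like terms]
= 3663xy − 7326x²y + 1749y − 3498xy + 2169y² − 4338xy² + 1296x − 2592x² + 420 − 840x + 1308x² − 2616x³ + 2358xy² − 4716x²y² + 810y³ − 1620xy³ + 1860x²y − 3720x³y + 432x³ − 864x⁴    [distributive law]
= 165xy − 5466x²y + 1749y + 2169y² − 1980xy² + 456x − 1284x² + 420 − 2184x³ − 4716x²y² + 810y³ − 1620xy³ − 3720x³y − 864x⁴    [combine like terms]

165xy − 5466x²y + 1749y + 2169y² − 1980xy² + 456x − 1284x² + 420 − 2184x³ − 4716x²y² + 810y³ − 1620xy³ − 3720x³y − 864x⁴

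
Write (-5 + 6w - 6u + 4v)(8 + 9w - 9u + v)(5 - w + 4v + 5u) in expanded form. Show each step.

(-5 + 6w - 6u + 4v)(8 + 9w - 9u + v)(5 - w + 4v + 5u)
= (-40 - 45w + 45u - 5v + 48w + 54w^2 - 54uw + 6vw - 48u - 54uw + 54u^2 - 6uv + 32v + 36vw - 36uv + 4v^2)(5 - w + 4v + 5u)    [distributive law]
= (-40 + 3w - 3u + 27v + 54w^2 - 108uw + 42vw + 54u^2 - 42uv + 4v^2)(5 - w + 4v + 5u)    [combine like terms]
= -200 + 40w - 160v - 200u + 15w - 3w^2 + 12vw + 15uw - 15u + 3uw - 12uv - 15u^2 + 135v - 27vw + 108v^2 + 135uv + 270w^2 - 54w^3 + 216vw^2 + 270uw^2 - 540uw + 108uw^2 - 432uvw - 540u^2w + 210vw - 42vw^2 + 168v^2w + 210uvw + 270u^2 - 54u^2w + 216u^2v + 270u^3 - 210uv + 42uvw - 168uv^2 - 210u^2v + 20v^2 - 4v^2w + 16v^3 + 20uv^2    [distributive law]
= -200 + 55w - 25v - 215u + 267w^2 + 195vw - 522uw - 87uv + 255u^2 + 128v^2 - 54w^3 + 174vw^2 + 378uw^2 - 180uvw - 594u^2w + 164v^2w + 6u^2v + 270u^3 - 148uv^2 + 16v^3    [combine like terms]

-200 + 55w - 25v - 215u + 267w^2 + 195vw - 522uw - 87uv + 255u^2 + 128v^2 - 54w^3 + 174vw^2 + 378uw^2 - 180uvw - 594u^2w + 164v^2w + 6u^2v + 270u^3 - 148uv^2 + 16v^3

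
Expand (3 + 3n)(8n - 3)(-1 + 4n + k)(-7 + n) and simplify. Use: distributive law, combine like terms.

(3 + 3n)(8n - 3)(-1 + 4n + k)(-7 + n)
= (24n - 9 + 24n^2 - 9n)(-1 + 4n + k)(-7 + n)    [distributive law]
= (15n - 9 + 24n^2)(-1 + 4n + k)(-7 + n)    [combine like terms]
= (-15n + 60n^2 + 15kn + 9 - 36n - 9k - 24n^2 + 96n^3 + 24kn^2)(-7 + n)    [distributive law]
= (-51n + 36n^2 + 15kn + 9 - 9k + 96n^3 + 24kn^2)(-7 + n)    [combine like terms]
= 357n - 51n^2 - 252n^2 + 36n^3 - 105kn + 15kn^2 - 63 + 9n + 63k - 9kn - 672n^3 + 96n^4 - 168kn^2 + 24kn^3    [distributive law]
= 366n - 303n^2 - 636n^3 - 114kn - 153kn^2 - 63 + 63k + 96n^4 + 24kn^3    [combine like terms]

366n - 303n^2 - 636n^3 - 114kn - 153kn^2 - 63 + 63k + 96n^4 + 24kn^3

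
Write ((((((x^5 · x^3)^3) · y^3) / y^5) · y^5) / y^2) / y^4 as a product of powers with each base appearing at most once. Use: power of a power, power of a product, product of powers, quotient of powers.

((((((x^5 · x^3)^3) · y^3) / y^5) · y^5) / y^2) / y^4
= (((((((x^5)^3) · ((x^3)^3)) · y^3) / y^5) · y^5) / y^2) / y^4    [power of a product]
= (((((x^15 · ((x^3)^3)) · y^3) / y^5) · y^5) / y^2) / y^4    [power of a power]
= (((((x^15 · x^9) · y^3) / y^5) · y^5) / y^2) / y^4    [power of a power]
= ((((x^24 · y^3) / y^5) · y^5) / y^2) / y^4    [product of powers]
= x^24y^(-3)    [quotient of powers; product of powers]

x^24y^(-3)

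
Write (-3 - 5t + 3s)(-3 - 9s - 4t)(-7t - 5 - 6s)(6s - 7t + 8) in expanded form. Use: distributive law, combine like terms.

(-3 - 5t + 3s)(-3 - 9s - 4t)(-7t - 5 - 6s)(6s - 7t + 8)
= (9 + 27s + 12t + 15t + 45st + 20t² - 9s - 27s² - 12st)(-7t - 5 - 6s)(6s - 7t + 8)    [distributive law]
= (9 + 18s + 27t + 33st + 20t² - 27s²)(-7t - 5 - 6s)(6s - 7t + 8)    [combine like terms]
= (-63t - 45 - 54s - 126st - 90s - 108s² - 189t² - 135t - 162st - 231st² - 165st - 198s²t - 140t³ - 100t² - 120st² + 189s²t + 135s² + 162s³)(6s - 7t + 8)    [distributive law]
= (-198t - 45 - 144s - 453st + 27s² - 289t² - 351st² - 9s²t - 140t³ + 162s³)(6s - 7t + 8)    [combine like terms]
= -1188st + 1386t² - 1584t - 270s + 315t - 360 - 864s² + 1008st - 1152s - 2718s²t + 3171st² - 3624st + 162s³ - 189s²t + 216s² - 1734st² + 2023t³ - 2312t² - 2106s²t² + 2457st³ - 2808st² - 54s³t + 63s²t² - 72s²t - 840st³ + 980t⁴ - 1120t³ + 972s⁴ - 1134s³t + 1296s³    [distributive law]
= -3804st - 926t² - 1269t - 1422s - 360 - 648s² - 2979s²t - 1371st² + 1458s³ + 903t³ - 2043s²t² + 1617st³ - 1188s³t + 980t⁴ + 972s⁴    [combine like terms]

-3804st - 926t² - 1269t - 1422s - 360 - 648s² - 2979s²t - 1371st² + 1458s³ + 903t³ - 2043s²t² + 1617st³ - 1188s³t + 980t⁴ + 972s⁴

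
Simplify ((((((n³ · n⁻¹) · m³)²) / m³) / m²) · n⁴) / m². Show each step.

m⁻¹·n⁸

((((((n³ · n⁻¹) · m³)²) / m³) / m²) · n⁴) / m²
= ((((((n³ · n⁻¹)²) · ((m³)²)) / m³) / m²) · n⁴) / m²    [power of a product]
= (((((((n³)²) · ((n⁻¹)²)) · ((m³)²)) / m³) / m²) · n⁴) / m²    [power of a product]
= (((((n⁶ · ((n⁻¹)²)) · ((m³)²)) / m³) / m²) · n⁴) / m²    [power of a power]
= (((((n⁶ · n⁻²) · ((m³)²)) / m³) / m²) · n⁴) / m²    [power of a power]
= ((((n⁴ · ((m³)²)) / m³) / m²) · n⁴) / m²    [product of powers]
= ((((n⁴ · m⁶) / m³) / m²) · n⁴) / m²    [power of a power]
= m⁻¹·n⁸    [quotient of powers; product of powers]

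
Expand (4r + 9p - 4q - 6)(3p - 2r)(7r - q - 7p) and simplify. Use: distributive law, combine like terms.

(4r + 9p - 4q - 6)(3p - 2r)(7r - q - 7p)
= (12pr - 8r² + 27p² - 18pr - 12pq + 8qr - 18p + 12r)(7r - q - 7p)    [distributive law]
= (-6pr - 8r² + 27p² - 12pq + 8qr - 18p + 12r)(7r - q - 7p)    [combine like terms]
= -42pr² + 6pqr + 42p²r - 56r³ + 8qr² + 56pr² + 189p²r - 27p²q - 189p³ - 84pqr + 12pq² + 84p²q + 56qr² - 8q²r - 56pqr - 126pr + 18pq + 126p² + 84r² - 12qr - 84pr    [distributive law]
= 14pr² - 134pqr + 231p²r - 56r³ + 64qr² + 57p²q - 189p³ + 12pq² - 8q²r - 210pr + 18pq + 126p² + 84r² - 12qr    [combine like terms]

14pr² - 134pqr + 231p²r - 56r³ + 64qr² + 57p²q - 189p³ + 12pq² - 8q²r - 210pr + 18pq + 126p² + 84r² - 12qr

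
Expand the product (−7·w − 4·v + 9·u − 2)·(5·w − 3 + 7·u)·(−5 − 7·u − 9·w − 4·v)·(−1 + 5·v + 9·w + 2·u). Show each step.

−1057·w² − 408·v·w² + 369·w³ + 2679·u·w² + 5717·u·v·w² + 3159·u·w³ − 4289·u²·w² + 4455·v·w³ + 2835·w⁴ + 2320·v²·w² − 161·w − 1249·v·w + 937·u·w + 3028·u·v·w + 911·u²·w − 772·v²·w − 2383·u²·v·w − 5047·u³·w + 3208·u·v²·w + 400·v³·w − 66·v − 372·v² + 427·u·v + 892·u·v² + 356·u²·v − 240·v³ − 56·u²·v² − 2317·u³·v + 560·u·v³ − 223·u + 354·u² + 385·u³ − 882·u⁴ + 30

(−7·w − 4·v + 9·u − 2)·(5·w − 3 + 7·u)·(−5 − 7·u − 9·w − 4·v)·(−1 + 5·v + 9·w + 2·u)
= (−35·w² + 21·w − 49·u·w − 20·v·w + 12·v − 28·u·v + 45·u·w − 27·u + 63·u² − 10·w + 6 − 14·u)·(−5 − 7·u − 9·w − 4·v)·(−1 + 5·v + 9·w + 2·u)    [distributive law]
= (−35·w² + 11·w − 4·u·w − 20·v·w + 12·v − 28·u·v − 41·u + 63·u² + 6)·(−5 − 7·u − 9·w − 4·v)·(−1 + 5·v + 9·w + 2·u)    [combine like terms]
= (175·w² + 245·u·w² + 315·w³ + 140·v·w² − 55·w − 77·u·w − 99·w² − 44·v·w + 20·u·w + 28·u²·w + 36·u·w² + 16·u·v·w + 100·v·w + 140·u·v·w + 180·v·w² + 80·v²·w − 60·v − 84·u·v − 108·v·w − 48·v² + 140·u·v + 196·u²·v + 252·u·v·w + 112·u·v² + 205·u + 287·u² + 369·u·w + 164·u·v − 315·u² − 441·u³ − 567·u²·w − 252·u²·v − 30 − 42·u − 54·w − 24·v)·(−1 + 5·v + 9·w + 2·u)    [distributive law]
= (76·w² + 281·u·w² + 315·w³ + 320·v·w² − 109·w + 312·u·w − 52·v·w − 539·u²·w + 408·u·v·w + 80·v²·w − 84·v + 220·u·v − 48·v² − 56·u²·v + 112·u·v² + 163·u − 28·u² − 441·u³ − 30)·(−1 + 5·v + 9·w + 2·u)    [combine like terms]
= −76·w² + 380·v·w² + 684·w³ + 152·u·w² − 281·u·w² + 1405·u·v·w² + 2529·u·w³ + 562·u²·w² − 315·w³ + 1575·v·w³ + 2835·w⁴ + 630·u·w³ − 320·v·w² + 1600·v²·w² + 2880·v·w³ + 640·u·v·w² + 109·w − 545·v·w − 981·w² − 218·u·w − 312·u·w + 1560·u·v·w + 2808·u·w² + 624·u²·w + 52·v·w − 260·v²·w − 468·v·w² − 104·u·v·w + 539·u²·w − 2695·u²·v·w − 4851·u²·w² − 1078·u³·w − 408·u·v·w + 2040·u·v²·w + 3672·u·v·w² + 816·u²·v·w − 80·v²·w + 400·v³·w + 720·v²·w² + 160·u·v²·w + 84·v − 420·v² − 756·v·w − 168·u·v − 220·u·v + 1100·u·v² + 1980·u·v·w + 440·u²·v + 48·v² − 240·v³ − 432·v²·w − 96·u·v² + 56·u²·v − 280·u²·v² − 504·u²·v·w − 112·u³·v − 112·u·v² + 560·u·v³ + 1008·u·v²·w + 224·u²·v² − 163·u + 815·u·v + 1467·u·w + 326·u² + 28·u² − 140·u²·v − 252·u²·w − 56·u³ + 441·u³ − 2205·u³·v − 3969·u³·w − 882·u⁴ + 30 − 150·v − 270·w − 60·u    [distributive law]
= −1057·w² − 408·v·w² + 369·w³ + 2679·u·w² + 5717·u·v·w² + 3159·u·w³ − 4289·u²·w² + 4455·v·w³ + 2835·w⁴ + 2320·v²·w² − 161·w − 1249·v·w + 937·u·w + 3028·u·v·w + 911·u²·w − 772·v²·w − 2383·u²·v·w − 5047·u³·w + 3208·u·v²·w + 400·v³·w − 66·v − 372·v² + 427·u·v + 892·u·v² + 356·u²·v − 240·v³ − 56·u²·v² − 2317·u³·v + 560·u·v³ − 223·u + 354·u² + 385·u³ − 882·u⁴ + 30    [combine like terms]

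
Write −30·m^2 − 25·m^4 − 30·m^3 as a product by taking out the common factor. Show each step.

5·m^2(−6 − 5·m^2 − 6·m)

−30·m^2 − 25·m^4 − 30·m^3
= 5(−6·m^2 − 5·m^4 − 6·m^3)    [factor out 5]
= 5·m^2(−6 − 5·m^2 − 6·m)    [factor out m^2]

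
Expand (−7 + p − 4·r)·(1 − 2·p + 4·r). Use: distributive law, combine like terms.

−7 + 15·p − 32·r − 2·p² + 12·p·r − 16·r²

(−7 + p − 4·r)·(1 − 2·p + 4·r)
= −7 + 14·p − 28·r + p − 2·p² + 4·p·r − 4·r + 8·p·r − 16·r²    [distributive law]
= −7 + 15·p − 32·r − 2·p² + 12·p·r − 16·r²    [combine like terms]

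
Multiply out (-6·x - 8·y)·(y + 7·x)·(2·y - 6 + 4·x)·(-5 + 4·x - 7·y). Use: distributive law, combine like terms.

-1632·x·y² + 1700·x²·y² + 1028·x·y³ - 1860·x·y + 1384·x²·y - 152·x³·y - 1260·x² + 1848·x³ - 672·x⁴ - 256·y³ + 112·y⁴ - 240·y²

(-6·x - 8·y)·(y + 7·x)·(2·y - 6 + 4·x)·(-5 + 4·x - 7·y)
= (-6·x·y - 42·x² - 8·y² - 56·x·y)·(2·y - 6 + 4·x)·(-5 + 4·x - 7·y)    [distributive law]
= (-62·x·y - 42·x² - 8·y²)·(2·y - 6 + 4·x)·(-5 + 4·x - 7·y)    [combine like terms]
= (-124·x·y² + 372·x·y - 248·x²·y - 84·x²·y + 252·x² - 168·x³ - 16·y³ + 48·y² - 32·x·y²)·(-5 + 4·x - 7·y)    [distributive law]
= (-156·x·y² + 372·x·y - 332·x²·y + 252·x² - 168·x³ - 16·y³ + 48·y²)·(-5 + 4·x - 7·y)    [combine like terms]
= 780·x·y² - 624·x²·y² + 1092·x·y³ - 1860·x·y + 1488·x²·y - 2604·x·y² + 1660·x²·y - 1328·x³·y + 2324·x²·y² - 1260·x² + 1008·x³ - 1764·x²·y + 840·x³ - 672·x⁴ + 1176·x³·y + 80·y³ - 64·x·y³ + 112·y⁴ - 240·y² + 192·x·y² - 336·y³    [distributive law]
= -1632·x·y² + 1700·x²·y² + 1028·x·y³ - 1860·x·y + 1384·x²·y - 152·x³·y - 1260·x² + 1848·x³ - 672·x⁴ - 256·y³ + 112·y⁴ - 240·y²    [combine like terms]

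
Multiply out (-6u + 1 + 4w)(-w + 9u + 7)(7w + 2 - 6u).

(-6u + 1 + 4w)(-w + 9u + 7)(7w + 2 - 6u)
= (6uw - 54u^2 - 42u - w + 9u + 7 - 4w^2 + 36uw + 28w)(7w + 2 - 6u)    [distributive law]
= (42uw - 54u^2 - 33u + 27w + 7 - 4w^2)(7w + 2 - 6u)    [combine like terms]
= 294uw^2 + 84uw - 252u^2w - 378u^2w - 108u^2 + 324u^3 - 231uw - 66u + 198u^2 + 189w^2 + 54w - 162uw + 49w + 14 - 42u - 28w^3 - 8w^2 + 24uw^2    [distributive law]
= 318uw^2 - 309uw - 630u^2w + 90u^2 + 324u^3 - 108u + 181w^2 + 103w + 14 - 28w^3    [combine like terms]

318uw^2 - 309uw - 630u^2w + 90u^2 + 324u^3 - 108u + 181w^2 + 103w + 14 - 28w^3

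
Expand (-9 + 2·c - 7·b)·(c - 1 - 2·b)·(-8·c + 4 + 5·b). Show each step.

96·c² - 116·c - 299·b·c + 36 + 145·b + 181·b² - 16·c³ + 98·b·c² - 167·b²·c + 70·b³

(-9 + 2·c - 7·b)·(c - 1 - 2·b)·(-8·c + 4 + 5·b)
= (-9·c + 9 + 18·b + 2·c² - 2·c - 4·b·c - 7·b·c + 7·b + 14·b²)·(-8·c + 4 + 5·b)    [distributive law]
= (-11·c + 9 + 25·b + 2·c² - 11·b·c + 14·b²)·(-8·c + 4 + 5·b)    [combine like terms]
= 88·c² - 44·c - 55·b·c - 72·c + 36 + 45·b - 200·b·c + 100·b + 125·b² - 16·c³ + 8·c² + 10·b·c² + 88·b·c² - 44·b·c - 55·b²·c - 112·b²·c + 56·b² + 70·b³    [distributive law]
= 96·c² - 116·c - 299·b·c + 36 + 145·b + 181·b² - 16·c³ + 98·b·c² - 167·b²·c + 70·b³    [combine like terms]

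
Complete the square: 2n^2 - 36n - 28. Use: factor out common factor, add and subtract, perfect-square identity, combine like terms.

2(n - 9)^2 - 190

2n^2 - 36n - 28
= 2(n^2 - 18n) - 28    [factor out 2 from the n-terms]
= 2(n^2 - 18n + 81 - 81) - 28    [add and subtract 81 inside the bracket]
= 2(n - 9)^2 - 162 - 28    [perfect-square identity]
= 2(n - 9)^2 - 190    [combine constants]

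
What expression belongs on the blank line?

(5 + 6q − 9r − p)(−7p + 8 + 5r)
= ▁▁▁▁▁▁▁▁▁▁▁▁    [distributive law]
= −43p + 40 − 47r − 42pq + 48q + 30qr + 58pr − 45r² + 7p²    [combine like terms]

Applying distributive law to the line above:

−35p + 40 + 25r − 42pq + 48q + 30qr + 63pr − 72r − 45r² + 7p² − 8p − 5pr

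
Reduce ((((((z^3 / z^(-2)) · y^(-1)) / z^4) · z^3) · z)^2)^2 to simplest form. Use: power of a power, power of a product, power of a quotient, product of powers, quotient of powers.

y^(-4)z^20

((((((z^3 / z^(-2)) · y^(-1)) / z^4) · z^3) · z)^2)^2
= (((((z^3 / z^(-2)) · y^(-1)) / z^4) · z^3) · z)^4    [power of a power]
= (((((z^3 / z^(-2)) · y^(-1)) / z^4) · z^3)^4) · (z^4)    [power of a product]
= (((((z^3 / z^(-2)) · y^(-1)) / z^4)^4) · ((z^3)^4)) · (z^4)    [power of a product]
= (((((z^3 / z^(-2)) · y^(-1))^4) / ((z^4)^4)) · ((z^3)^4)) · (z^4)    [power of a quotient]
= (((((z^3 / z^(-2))^4) · ((y^(-1))^4)) / ((z^4)^4)) · ((z^3)^4)) · (z^4)    [power of a product]
= ((((((z^3)^4) / ((z^(-2))^4)) · ((y^(-1))^4)) / ((z^4)^4)) · ((z^3)^4)) · (z^4)    [power of a quotient]
= ((((z^12 / ((z^(-2))^4)) · ((y^(-1))^4)) / ((z^4)^4)) · ((z^3)^4)) · (z^4)    [power of a power]
= ((((z^12 / z^(-8)) · ((y^(-1))^4)) / ((z^4)^4)) · ((z^3)^4)) · (z^4)    [power of a power]
= (((z^20 · ((y^(-1))^4)) / ((z^4)^4)) · ((z^3)^4)) · (z^4)    [quotient of powers]
= (((z^20 · y^(-4)) / ((z^4)^4)) · ((z^3)^4)) · (z^4)    [power of a power]
= (((z^20 · y^(-4)) / z^16) · ((z^3)^4)) · (z^4)    [power of a power]
= (((z^20 · y^(-4)) / z^16) · z^12) · (z^4)    [power of a power]
= y^(-4)z^20    [quotient of powers; product of powers]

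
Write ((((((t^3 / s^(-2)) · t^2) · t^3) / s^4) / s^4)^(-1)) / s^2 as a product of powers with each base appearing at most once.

s^4·t^(-8)

((((((t^3 / s^(-2)) · t^2) · t^3) / s^4) / s^4)^(-1)) / s^2
= ((((((t^3 / s^(-2)) · t^2) · t^3) / s^4)^(-1)) / ((s^4)^(-1))) / s^2    [power of a quotient]
= ((((((t^3 / s^(-2)) · t^2) · t^3)^(-1)) / ((s^4)^(-1))) / ((s^4)^(-1))) / s^2    [power of a quotient]
= ((((((t^3 / s^(-2)) · t^2)^(-1)) · ((t^3)^(-1))) / ((s^4)^(-1))) / ((s^4)^(-1))) / s^2    [power of a product]
= ((((((t^3 / s^(-2))^(-1)) · ((t^2)^(-1))) · ((t^3)^(-1))) / ((s^4)^(-1))) / ((s^4)^(-1))) / s^2    [power of a product]
= (((((((t^3)^(-1)) / ((s^(-2))^(-1))) · ((t^2)^(-1))) · ((t^3)^(-1))) / ((s^4)^(-1))) / ((s^4)^(-1))) / s^2    [power of a quotient]
= (((((t^(-3) / ((s^(-2))^(-1))) · ((t^2)^(-1))) · ((t^3)^(-1))) / ((s^4)^(-1))) / ((s^4)^(-1))) / s^2    [power of a power]
= (((((t^(-3) / s^2) · ((t^2)^(-1))) · ((t^3)^(-1))) / ((s^4)^(-1))) / ((s^4)^(-1))) / s^2    [power of a power]
= (((((t^(-3) / s^2) · t^(-2)) · ((t^3)^(-1))) / ((s^4)^(-1))) / ((s^4)^(-1))) / s^2    [power of a power]
= (((((t^(-3) / s^2) · t^(-2)) · t^(-3)) / ((s^4)^(-1))) / ((s^4)^(-1))) / s^2    [power of a power]
= (((((t^(-3) / s^2) · t^(-2)) · t^(-3)) / s^(-4)) / ((s^4)^(-1))) / s^2    [power of a power]
= (((((t^(-3) / s^2) · t^(-2)) · t^(-3)) / s^(-4)) / s^(-4)) / s^2    [power of a power]
= s^4·t^(-8)    [quotient of powers; product of powers]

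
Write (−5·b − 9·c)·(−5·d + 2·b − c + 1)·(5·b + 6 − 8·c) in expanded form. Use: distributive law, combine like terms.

(−5·b − 9·c)·(−5·d + 2·b − c + 1)·(5·b + 6 − 8·c)
= (25·b·d − 10·b² + 5·b·c − 5·b + 45·c·d − 18·b·c + 9·c² − 9·c)·(5·b + 6 − 8·c)    [distributive law]
= (25·b·d − 10·b² − 13·b·c − 5·b + 45·c·d + 9·c² − 9·c)·(5·b + 6 − 8·c)    [combine like terms]
= 125·b²·d + 150·b·d − 200·b·c·d − 50·b³ − 60·b² + 80·b²·c − 65·b²·c − 78·b·c + 104·b·c² − 25·b² − 30·b + 40·b·c + 225·b·c·d + 270·c·d − 360·c²·d + 45·b·c² + 54·c² − 72·c³ − 45·b·c − 54·c + 72·c²    [distributive law]
= 125·b²·d + 150·b·d + 25·b·c·d − 50·b³ − 85·b² + 15·b²·c − 83·b·c + 149·b·c² − 30·b + 270·c·d − 360·c²·d + 126·c² − 72·c³ − 54·c    [combine like terms]

125·b²·d + 150·b·d + 25·b·c·d − 50·b³ − 85·b² + 15·b²·c − 83·b·c + 149·b·c² − 30·b + 270·c·d − 360·c²·d + 126·c² − 72·c³ − 54·c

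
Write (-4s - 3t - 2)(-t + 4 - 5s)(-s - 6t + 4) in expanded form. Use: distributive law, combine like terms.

(-4s - 3t - 2)(-t + 4 - 5s)(-s - 6t + 4)
= (4st - 16s + 20s^2 + 3t^2 - 12t + 15st + 2t - 8 + 10s)(-s - 6t + 4)    [distributive law]
= (19st - 6s + 20s^2 + 3t^2 - 10t - 8)(-s - 6t + 4)    [combine like terms]
= -19s^2t - 114st^2 + 76st + 6s^2 + 36st - 24s - 20s^3 - 120s^2t + 80s^2 - 3st^2 - 18t^3 + 12t^2 + 10st + 60t^2 - 40t + 8s + 48t - 32    [distributive law]
= -139s^2t - 117st^2 + 122st + 86s^2 - 16s - 20s^3 - 18t^3 + 72t^2 + 8t - 32    [combine like terms]

-139s^2t - 117st^2 + 122st + 86s^2 - 16s - 20s^3 - 18t^3 + 72t^2 + 8t - 32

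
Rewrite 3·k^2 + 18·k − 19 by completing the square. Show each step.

3(k + 3)^2 − 46

3·k^2 + 18·k − 19
= 3(k^2 + 6·k) − 19    [factor out 3 from the k-terms]
= 3(k^2 + 6·k + 9 − 9) − 19    [add and subtract 9 inside the bracket]
= 3(k + 3)^2 − 27 − 19    [perfect-square identity]
= 3(k + 3)^2 − 46    [combine constants]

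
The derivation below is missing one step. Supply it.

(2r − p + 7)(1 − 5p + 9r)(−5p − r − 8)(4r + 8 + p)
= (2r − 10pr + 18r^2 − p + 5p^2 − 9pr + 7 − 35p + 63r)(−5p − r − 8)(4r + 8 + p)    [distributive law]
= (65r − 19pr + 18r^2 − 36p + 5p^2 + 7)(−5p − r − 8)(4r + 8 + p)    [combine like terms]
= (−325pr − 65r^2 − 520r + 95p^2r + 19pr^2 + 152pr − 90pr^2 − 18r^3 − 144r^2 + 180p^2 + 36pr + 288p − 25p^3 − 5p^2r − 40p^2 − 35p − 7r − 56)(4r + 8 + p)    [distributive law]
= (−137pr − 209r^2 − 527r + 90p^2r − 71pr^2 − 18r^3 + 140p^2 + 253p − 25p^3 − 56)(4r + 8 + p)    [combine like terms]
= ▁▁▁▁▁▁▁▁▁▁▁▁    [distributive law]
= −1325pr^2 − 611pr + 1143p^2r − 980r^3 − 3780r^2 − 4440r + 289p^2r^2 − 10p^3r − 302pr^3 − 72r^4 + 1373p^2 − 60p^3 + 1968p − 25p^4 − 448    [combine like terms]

By distributive law:

−548pr^2 − 1096pr − 137p^2r − 836r^3 − 1672r^2 − 209pr^2 − 2108r^2 − 4216r − 527pr + 360p^2r^2 + 720p^2r + 90p^3r − 284pr^3 − 568pr^2 − 71p^2r^2 − 72r^4 − 144r^3 − 18pr^3 + 560p^2r + 1120p^2 + 140p^3 + 1012pr + 2024p + 253p^2 − 100p^3r − 200p^3 − 25p^4 − 224r − 448 − 56p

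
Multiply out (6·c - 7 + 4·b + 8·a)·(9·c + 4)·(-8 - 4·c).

-276·c^2 - 216·c^3 + 424·c + 224 - 352·b·c - 144·b·c^2 - 128·b - 704·a·c - 288·a·c^2 - 256·a

(6·c - 7 + 4·b + 8·a)·(9·c + 4)·(-8 - 4·c)
= (54·c^2 + 24·c - 63·c - 28 + 36·b·c + 16·b + 72·a·c + 32·a)·(-8 - 4·c)    [distributive law]
= (54·c^2 - 39·c - 28 + 36·b·c + 16·b + 72·a·c + 32·a)·(-8 - 4·c)    [combine like terms]
= -432·c^2 - 216·c^3 + 312·c + 156·c^2 + 224 + 112·c - 288·b·c - 144·b·c^2 - 128·b - 64·b·c - 576·a·c - 288·a·c^2 - 256·a - 128·a·c    [distributive law]
= -276·c^2 - 216·c^3 + 424·c + 224 - 352·b·c - 144·b·c^2 - 128·b - 704·a·c - 288·a·c^2 - 256·a    [combine like terms]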